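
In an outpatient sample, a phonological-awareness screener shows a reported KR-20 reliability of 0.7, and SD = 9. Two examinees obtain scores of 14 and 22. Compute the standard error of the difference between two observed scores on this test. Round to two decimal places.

SEM = 9.0000 * √(1 − 0.7000) = 9.0000 * √0.3000 ≈ 9.0000 * 0.5477 ≈ 4.9295
SE_diff = SEM * √2 ≈ 4.9295 * 1.4142 ≈ 6.9714

6.97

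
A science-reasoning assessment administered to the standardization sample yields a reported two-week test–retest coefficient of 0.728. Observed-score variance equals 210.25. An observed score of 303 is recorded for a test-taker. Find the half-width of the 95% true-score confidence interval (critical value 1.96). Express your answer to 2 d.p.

14.82

σ = 210.25^(1/2) = 14.50000
SEM = 14.50000 * √(1 − 0.72800) = 14.50000 * √0.27200 ≈ 14.50000 * 0.52154 ≈ 7.56227
Half-width = 1.96*7.56227 ≈ 14.82206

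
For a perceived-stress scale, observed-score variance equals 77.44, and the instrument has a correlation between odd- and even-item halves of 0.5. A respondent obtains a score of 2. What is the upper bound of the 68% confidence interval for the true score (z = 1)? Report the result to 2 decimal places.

σ = 77.44^(1/2) = 8.8000
Full-length reliability (Spearman-Brown) = 2(0.5)/(1+0.5) ≈ 0.6667
SEM = 8.8000 · √(1 − 0.6667) = 8.8000 · √0.3333 ≈ 8.8000 · 0.5774 ≈ 5.0807
Margin = 1 · 5.0807 ≈ 5.0807
Upper limit = 2 + 5.0807 ≈ 7.0807

7.08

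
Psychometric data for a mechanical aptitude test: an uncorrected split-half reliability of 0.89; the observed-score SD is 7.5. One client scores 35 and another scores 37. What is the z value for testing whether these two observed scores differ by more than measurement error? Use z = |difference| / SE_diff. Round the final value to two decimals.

0.78

Spearman-Brown: r = 2(0.89) / (1 + 0.89) = 1.7800 / 1.8900 ≈ 0.9418
SEM = 7.5000 × √(1 − 0.9418) = 7.5000 × √0.0582 ≈ 7.5000 × 0.2412 ≈ 1.8094
Standard error of the difference = 1.8094·√2 ≈ 2.5588
z = 2 / 2.5588 ≈ 0.7816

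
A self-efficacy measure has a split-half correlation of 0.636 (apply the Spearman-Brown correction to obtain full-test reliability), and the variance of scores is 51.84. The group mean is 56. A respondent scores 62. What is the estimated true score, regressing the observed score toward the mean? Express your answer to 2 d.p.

r_full = 2·0.636 / (1 + 0.636) ≈ 0.778
Estimated true score = 0.778·62 + (1 − 0.778)·56 ≈ 60.665

60.67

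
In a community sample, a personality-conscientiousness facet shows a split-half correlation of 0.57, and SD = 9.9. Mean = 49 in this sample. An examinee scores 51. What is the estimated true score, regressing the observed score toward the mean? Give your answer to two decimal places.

50.45

Spearman-Brown: r = 2(0.57) / (1 + 0.57) = 1.140 / 1.570 ≈ 0.726
T̂ = r·X + (1 − r)·M = 0.726*51 + 0.274*49 ≈ 37.032 + 13.420 ≈ 50.452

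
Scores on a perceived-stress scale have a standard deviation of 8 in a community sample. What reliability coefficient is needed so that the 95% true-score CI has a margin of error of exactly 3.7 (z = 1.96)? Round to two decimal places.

Required SEM = 3.7 / 1.96 ≈ 1.8878
r = 1 − (SEM / SD)² = 1 − (1.8878 / 8)² ≈ 1 − 0.0557 ≈ 0.9443

0.94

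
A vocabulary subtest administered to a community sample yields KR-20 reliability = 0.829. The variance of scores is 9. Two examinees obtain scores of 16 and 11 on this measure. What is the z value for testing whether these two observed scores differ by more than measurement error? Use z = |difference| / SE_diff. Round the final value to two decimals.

SD = √9 ≈ 3.00000
SEM = 3.00000 × √(1 − 0.82900) = 3.00000 × √0.17100 ≈ 3.00000 × 0.41352 ≈ 1.24056
Standard error of the difference = 1.24056·√2 ≈ 1.75442
z = |16 − 11| / 1.75442 = 5 / 1.75442 ≈ 2.84994

2.85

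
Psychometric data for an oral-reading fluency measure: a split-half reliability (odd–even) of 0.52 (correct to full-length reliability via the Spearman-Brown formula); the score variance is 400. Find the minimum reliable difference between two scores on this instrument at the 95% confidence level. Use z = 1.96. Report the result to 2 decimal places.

SD = √400 = 20.0000
Full-length reliability (Spearman-Brown) = 2(0.52)/(1+0.52) ≈ 0.6842
SEM = 20.0000 * √(1 − 0.6842) = 20.0000 * √0.3158 ≈ 20.0000 * 0.5620 ≈ 11.2390
Standard error of the difference = 11.2390·√2 ≈ 15.8944
Minimum reliable difference = 1.96 * SE_diff ≈ 1.96 * 15.8944 ≈ 31.1530

31.15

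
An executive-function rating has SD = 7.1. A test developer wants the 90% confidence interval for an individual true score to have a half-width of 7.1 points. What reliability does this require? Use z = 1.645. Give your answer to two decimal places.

SEM needed = half-width / z = 7.1/1.645 ≈ 4.316
r = 1 − (SEM / SD)² = 1 − (4.316 / 7.1)² ≈ 1 − 0.370 ≈ 0.630

0.63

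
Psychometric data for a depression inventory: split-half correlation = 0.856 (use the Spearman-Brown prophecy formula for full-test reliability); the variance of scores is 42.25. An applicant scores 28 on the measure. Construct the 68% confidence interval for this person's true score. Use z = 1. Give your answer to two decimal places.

SD = √42.25 = 6.5000
Spearman-Brown: r = 2(0.856) / (1 + 0.856) = 1.7120 / 1.8560 ≈ 0.9224
SEM = 6.5000*√(1 − 0.9224) ≈ 1.8105
Half-width = 1*1.8105 ≈ 1.8105
68% CI: 28 ± 1.8105 = [26.1895, 29.8105]

[26.19, 29.81]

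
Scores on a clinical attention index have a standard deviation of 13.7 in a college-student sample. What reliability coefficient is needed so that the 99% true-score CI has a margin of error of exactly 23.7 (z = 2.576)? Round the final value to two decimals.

Required SEM = 23.7 / 2.576 ≈ 9.200
r = 1 − (SEM / SD)² = 1 − (9.200 / 13.7)² ≈ 1 − 0.451 ≈ 0.549

0.55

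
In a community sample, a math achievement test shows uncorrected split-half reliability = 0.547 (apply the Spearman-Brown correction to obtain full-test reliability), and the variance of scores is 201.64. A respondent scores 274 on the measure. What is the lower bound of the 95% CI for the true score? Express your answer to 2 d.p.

σ = 201.64^(1/2) = 14.200
Full-length reliability (Spearman-Brown) = 2(0.547)/(1+0.547) ≈ 0.707
SEM = 14.200×√(1 − 0.707) ≈ 7.684
Half-width = 1.96×7.684 ≈ 15.061
Lower bound: 274 − 15.061 = 258.939

258.94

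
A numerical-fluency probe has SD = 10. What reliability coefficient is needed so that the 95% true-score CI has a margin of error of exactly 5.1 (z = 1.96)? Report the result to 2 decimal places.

0.93

Required SEM = 5.1 / 1.96 ≈ 2.6020
r = 1 − (2.6020/10)² ≈ 1 − 0.0677 ≈ 0.9323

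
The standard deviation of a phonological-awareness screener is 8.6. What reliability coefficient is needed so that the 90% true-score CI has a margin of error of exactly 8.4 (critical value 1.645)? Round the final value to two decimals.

SEM needed = half-width / z = 8.4/1.645 ≈ 5.1064
r = 1 − (5.1064/8.6)² ≈ 1 − 0.3526 ≈ 0.6474

0.65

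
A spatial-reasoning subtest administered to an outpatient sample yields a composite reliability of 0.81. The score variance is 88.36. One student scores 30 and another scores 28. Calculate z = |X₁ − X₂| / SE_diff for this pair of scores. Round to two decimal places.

0.35

SD = √88.36 = 9.4000
SEM = 9.4000*√(1 − 0.8100) ≈ 4.0974
SE_diff = √2 * SEM ≈ 5.7945
z = 2 / 5.7945 ≈ 0.3452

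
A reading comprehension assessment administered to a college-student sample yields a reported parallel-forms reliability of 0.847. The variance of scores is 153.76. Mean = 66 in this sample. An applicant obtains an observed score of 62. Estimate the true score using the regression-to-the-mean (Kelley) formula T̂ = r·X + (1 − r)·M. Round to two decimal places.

62.61

T̂ = r·X + (1 − r)·M = 0.84700*62 + 0.15300*66 = 52.51400 + 10.09800 ≃ 62.61200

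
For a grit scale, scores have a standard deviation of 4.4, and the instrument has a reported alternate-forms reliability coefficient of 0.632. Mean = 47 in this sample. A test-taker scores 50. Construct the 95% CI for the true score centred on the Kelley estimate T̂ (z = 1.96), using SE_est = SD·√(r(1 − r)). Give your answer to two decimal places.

[44.74, 53.06]

Estimated true score = 0.632×50 + (1 − 0.632)×47 ≈ 48.896
SE_est = 4.400·√[r(1 − r)] ≈ 2.122
95% CI: 48.896 ± 4.159 ≈ (44.737, 53.055)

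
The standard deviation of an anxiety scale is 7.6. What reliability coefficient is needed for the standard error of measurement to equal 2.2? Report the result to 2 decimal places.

0.92

r = 1 − (SEM / SD)² = 1 − (2.20000 / 7.6)² ≈ 1 − 0.08380 ≈ 0.91620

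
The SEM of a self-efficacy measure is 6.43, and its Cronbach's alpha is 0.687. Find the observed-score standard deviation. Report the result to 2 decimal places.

11.49

σ = SEM·(1 − r)^(−1/2) ≈ 6.43*1.78743 ≈ 11.49314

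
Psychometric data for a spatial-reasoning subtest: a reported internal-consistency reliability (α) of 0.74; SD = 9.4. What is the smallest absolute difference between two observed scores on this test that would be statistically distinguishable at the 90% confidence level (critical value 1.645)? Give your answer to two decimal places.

11.15

SEM = 9.4000·√(1 − 0.7400) ≃ 4.7931
SE_diff = √2 · SEM ≃ 6.7784
Minimum reliable difference = 1.645 · SE_diff ≃ 1.645 · 6.7784 ≃ 11.1505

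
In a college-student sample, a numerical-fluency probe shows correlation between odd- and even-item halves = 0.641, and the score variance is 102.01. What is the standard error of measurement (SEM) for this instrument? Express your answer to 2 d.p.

4.72

SD = √102.01 = 10.100
Spearman-Brown: r = 2(0.641) / (1 + 0.641) = 1.282 / 1.641 ≃ 0.781
The standard error of measurement is 10.100*√(1 − 0.781) ≃ 10.100*0.468 ≃ 4.724.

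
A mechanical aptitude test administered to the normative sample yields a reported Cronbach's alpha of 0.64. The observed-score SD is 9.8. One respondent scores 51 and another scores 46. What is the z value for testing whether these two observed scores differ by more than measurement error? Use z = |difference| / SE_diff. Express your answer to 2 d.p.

0.60

SEM = 9.80000 × √(1 − 0.64000) = 9.80000 × √0.36000 ≈ 9.80000 × 0.60000 ≈ 5.88000
Standard error of the difference = 5.88000·√2 ≈ 8.31558
z = |51 − 46| / 8.31558 = 5 / 8.31558 ≈ 0.60128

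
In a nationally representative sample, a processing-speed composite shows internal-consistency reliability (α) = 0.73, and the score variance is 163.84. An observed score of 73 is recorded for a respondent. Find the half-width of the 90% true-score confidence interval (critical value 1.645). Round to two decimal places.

10.94

SD = √163.84 = 12.800
SEM = 12.800·√(1 − 0.730) ≃ 6.651
Half-width = 1.645·6.651 ≃ 10.941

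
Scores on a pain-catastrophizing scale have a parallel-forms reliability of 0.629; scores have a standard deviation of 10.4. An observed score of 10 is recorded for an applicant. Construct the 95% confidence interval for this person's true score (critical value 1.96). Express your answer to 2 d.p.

[-2.42, 22.42]

SEM = 10.4000·√(1 − 0.6290) ≈ 6.3346
1.96 · SEM ≈ 12.4158
95% CI: 10 ± 12.4158 = [-2.4158, 22.4158]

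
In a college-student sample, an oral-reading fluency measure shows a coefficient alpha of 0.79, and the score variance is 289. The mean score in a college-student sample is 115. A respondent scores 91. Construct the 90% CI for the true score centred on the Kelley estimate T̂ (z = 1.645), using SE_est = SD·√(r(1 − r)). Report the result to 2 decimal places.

[84.65, 107.43]

SD = √289 = 17.000
T̂ = r·X + (1 − r)·M = 0.790*91 + 0.210*115 = 71.890 + 24.150 ≈ 96.040
SE_est = SD * √(r(1 − r)) = 17.000 * √0.166 ≈ 17.000 * 0.407 ≈ 6.924
90% CI: 96.040 ± 11.390 ≈ (84.650, 107.430)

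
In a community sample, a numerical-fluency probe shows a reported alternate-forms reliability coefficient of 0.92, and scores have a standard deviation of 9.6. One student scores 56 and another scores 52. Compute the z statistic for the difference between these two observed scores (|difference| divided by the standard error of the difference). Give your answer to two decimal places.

The standard error of measurement is 9.60000*√(1 − 0.92000) ≈ 9.60000*0.28284 ≈ 2.71529.
SE_diff = √2 * SEM ≈ 3.84000
z = 4 / 3.84000 ≈ 1.04167

1.04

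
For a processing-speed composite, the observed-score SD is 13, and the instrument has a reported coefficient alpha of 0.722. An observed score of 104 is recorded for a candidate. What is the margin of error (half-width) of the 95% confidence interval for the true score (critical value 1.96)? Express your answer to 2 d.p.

13.43

SEM = 13.0000 · √(1 − 0.7220) = 13.0000 · √0.2780 ≃ 13.0000 · 0.5273 ≃ 6.8543
Half-width = 1.96·6.8543 ≃ 13.4345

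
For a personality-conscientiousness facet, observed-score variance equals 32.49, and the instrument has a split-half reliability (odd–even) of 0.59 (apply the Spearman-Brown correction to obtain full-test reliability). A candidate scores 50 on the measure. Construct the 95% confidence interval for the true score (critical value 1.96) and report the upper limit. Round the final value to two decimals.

55.67

SD = √32.49 = 5.700
r_full = 2·0.59 / (1 + 0.59) ≃ 0.742
SEM = 5.700 · √(1 − 0.742) = 5.700 · √0.258 ≃ 5.700 · 0.508 ≃ 2.894
Margin = 1.96 · 2.894 ≃ 5.673
Upper limit = 50 + 5.673 ≃ 55.673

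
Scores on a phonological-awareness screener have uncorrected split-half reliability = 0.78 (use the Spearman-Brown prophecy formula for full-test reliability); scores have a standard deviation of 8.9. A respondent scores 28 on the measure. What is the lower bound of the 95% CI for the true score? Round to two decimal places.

21.87

Spearman-Brown: r = 2(0.78) / (1 + 0.78) = 1.5600 / 1.7800 ≈ 0.8764
SEM = 8.9000 * √(1 − 0.8764) = 8.9000 * √0.1236 ≈ 8.9000 * 0.3516 ≈ 3.1289
Margin = 1.96 * 3.1289 ≈ 6.1326
Lower limit = 28 − 6.1326 ≈ 21.8674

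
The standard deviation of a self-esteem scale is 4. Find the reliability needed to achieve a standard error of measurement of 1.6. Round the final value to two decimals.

r = 1 − (SEM / SD)² = 1 − (1.60000 / 4)² ≈ 1 − 0.16000 ≈ 0.84000

0.84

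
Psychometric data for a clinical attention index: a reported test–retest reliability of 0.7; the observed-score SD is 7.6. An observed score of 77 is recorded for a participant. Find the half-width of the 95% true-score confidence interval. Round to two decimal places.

SEM = 7.6000 × √(1 − 0.7000) = 7.6000 × √0.3000 ≈ 7.6000 × 0.5477 ≈ 4.1627
1.96 × SEM ≈ 8.1589

8.16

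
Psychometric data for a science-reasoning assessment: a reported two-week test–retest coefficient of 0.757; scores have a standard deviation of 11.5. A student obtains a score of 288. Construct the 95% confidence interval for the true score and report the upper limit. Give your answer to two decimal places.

The standard error of measurement is 11.5000*√(1 − 0.7570) ≈ 11.5000*0.4930 ≈ 5.6689.
1.96 * SEM ≈ 11.1111
Upper bound: 288 + 11.1111 = 299.1111

299.11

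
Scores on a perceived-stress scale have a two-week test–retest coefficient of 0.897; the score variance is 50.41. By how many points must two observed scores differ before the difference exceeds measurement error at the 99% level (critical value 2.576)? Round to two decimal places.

σ = 50.41^(1/2) = 7.1000
SEM = 7.1000 · √(1 − 0.8970) = 7.1000 · √0.1030 ≈ 7.1000 · 0.3209 ≈ 2.2786
SE_diff = SEM · √2 ≈ 2.2786 · 1.4142 ≈ 3.2225
Smallest detectable difference = 2.576·3.2225 ≈ 8.3011

8.30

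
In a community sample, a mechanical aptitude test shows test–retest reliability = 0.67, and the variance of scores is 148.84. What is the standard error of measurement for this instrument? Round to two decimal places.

7.01

SD = √148.84 = 12.2000
SEM = 12.2000 × √(1 − 0.6700) = 12.2000 × √0.3300 ≈ 12.2000 × 0.5745 ≈ 7.0084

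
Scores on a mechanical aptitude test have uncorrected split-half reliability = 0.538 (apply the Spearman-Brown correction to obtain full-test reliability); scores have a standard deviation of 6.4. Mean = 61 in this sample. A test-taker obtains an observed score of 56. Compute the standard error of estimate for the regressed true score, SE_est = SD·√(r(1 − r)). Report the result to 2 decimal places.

Full-length reliability (Spearman-Brown) = 2(0.538)/(1+0.538) ≃ 0.700
SE_est = SD * √(r(1 − r)) = 6.400 * √0.210 ≃ 6.400 * 0.458 ≃ 2.934

2.93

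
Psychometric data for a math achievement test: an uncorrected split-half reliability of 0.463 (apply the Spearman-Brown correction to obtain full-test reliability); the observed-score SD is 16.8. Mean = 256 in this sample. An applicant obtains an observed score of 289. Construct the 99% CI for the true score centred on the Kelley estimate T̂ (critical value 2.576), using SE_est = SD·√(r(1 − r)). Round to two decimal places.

[256.03, 297.75]

Spearman-Brown: r = 2(0.463) / (1 + 0.463) = 0.9260 / 1.4630 ≃ 0.6329
T̂ = 0.6329(289) + 0.3671(256) ≃ 276.8872
SE_est = 16.8000·√[r(1 − r)] ≃ 8.0976
CI = 276.8872 ± 2.576 * 8.0976 → [256.0277, 297.7467]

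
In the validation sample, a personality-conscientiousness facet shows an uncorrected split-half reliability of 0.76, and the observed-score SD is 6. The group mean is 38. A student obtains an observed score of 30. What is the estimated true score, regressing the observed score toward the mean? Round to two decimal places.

Spearman-Brown: r = 2(0.76) / (1 + 0.76) = 1.520 / 1.760 ≈ 0.864
T̂ = r·X + (1 − r)·M = 0.864·30 + 0.136·38 ≈ 25.909 + 5.182 ≈ 31.091

31.09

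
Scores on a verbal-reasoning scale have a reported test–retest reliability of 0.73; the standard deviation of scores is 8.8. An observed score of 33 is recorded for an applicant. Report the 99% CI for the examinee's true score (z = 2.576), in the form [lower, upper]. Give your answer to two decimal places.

SEM = 8.800 × √(1 − 0.730) = 8.800 × √0.270 ≈ 8.800 × 0.520 ≈ 4.573
2.576 × SEM ≈ 11.779
Interval: (21.221, 44.779)

[21.22, 44.78]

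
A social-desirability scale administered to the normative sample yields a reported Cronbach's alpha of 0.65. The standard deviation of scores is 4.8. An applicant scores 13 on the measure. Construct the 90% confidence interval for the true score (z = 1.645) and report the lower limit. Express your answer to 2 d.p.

8.33

SEM = 4.800 × √(1 − 0.650) = 4.800 × √0.350 ≈ 4.800 × 0.592 ≈ 2.840
Half-width = 1.645×2.840 ≈ 4.671
Lower bound: 13 − 4.671 = 8.329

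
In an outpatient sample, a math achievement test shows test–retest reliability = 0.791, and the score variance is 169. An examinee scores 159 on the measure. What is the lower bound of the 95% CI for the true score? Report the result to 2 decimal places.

SD = √169 ≃ 13.000
SEM = 13.000 * √(1 − 0.791) = 13.000 * √0.209 ≃ 13.000 * 0.457 ≃ 5.943
Half-width = 1.96*5.943 ≃ 11.649
Lower bound: 159 − 11.649 = 147.351

147.35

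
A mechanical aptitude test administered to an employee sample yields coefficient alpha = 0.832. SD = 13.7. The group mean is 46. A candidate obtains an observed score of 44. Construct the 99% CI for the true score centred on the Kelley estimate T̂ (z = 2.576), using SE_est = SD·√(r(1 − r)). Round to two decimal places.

T̂ = r·X + (1 − r)·M = 0.83200×44 + 0.16800×46 = 36.60800 + 7.72800 ≈ 44.33600
SE_est = SD × √(r(1 − r)) = 13.70000 × √0.13978 ≈ 13.70000 × 0.37387 ≈ 5.12197
CI = 44.33600 ± 2.576 × 5.12197 → [31.14181, 57.53019]

[31.14, 57.53]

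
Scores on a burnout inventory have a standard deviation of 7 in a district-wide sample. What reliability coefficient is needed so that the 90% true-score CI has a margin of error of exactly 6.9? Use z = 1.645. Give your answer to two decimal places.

SEM needed = half-width / z = 6.9/1.645 ≃ 4.1945
Required reliability = 1 − (SEM/SD)² = 1 − 0.3591 ≃ 0.6409

0.64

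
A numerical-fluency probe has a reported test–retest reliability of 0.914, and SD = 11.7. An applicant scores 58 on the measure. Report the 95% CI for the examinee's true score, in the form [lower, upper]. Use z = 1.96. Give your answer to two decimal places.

SEM = 11.70000×√(1 − 0.91400) ≈ 3.43111
1.96 × SEM ≈ 6.72498
CI = 58 ± 6.72498 → [51.27502, 64.72498]

[51.28, 64.72]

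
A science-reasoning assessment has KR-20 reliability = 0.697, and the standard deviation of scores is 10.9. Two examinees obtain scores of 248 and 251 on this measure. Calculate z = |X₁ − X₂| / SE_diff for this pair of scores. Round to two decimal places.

SEM = 10.9000*√(1 − 0.6970) ≈ 6.0000
SE_diff = SEM * √2 ≈ 6.0000 * 1.4142 ≈ 8.4852
z = 3 / 8.4852 ≈ 0.3536

0.35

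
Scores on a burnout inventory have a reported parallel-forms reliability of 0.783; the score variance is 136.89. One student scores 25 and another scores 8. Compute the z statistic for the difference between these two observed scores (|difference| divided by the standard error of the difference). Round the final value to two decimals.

SD = √136.89 = 11.7000
SEM = 11.7000 × √(1 − 0.7830) = 11.7000 × √0.2170 ≃ 11.7000 × 0.4658 ≃ 5.4502
SE_diff = √2 × SEM ≃ 7.7078
z = 17 / 7.7078 ≃ 2.2056

2.21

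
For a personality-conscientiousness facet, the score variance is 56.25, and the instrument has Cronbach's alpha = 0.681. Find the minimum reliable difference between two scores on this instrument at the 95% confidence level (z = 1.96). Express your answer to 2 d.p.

σ = 56.25^(1/2) = 7.500
SEM = 7.500 · √(1 − 0.681) = 7.500 · √0.319 ≈ 7.500 · 0.565 ≈ 4.236
SE_diff = SEM · √2 ≈ 4.236 · 1.414 ≈ 5.991
Smallest detectable difference = 1.96·5.991 ≈ 11.742

11.74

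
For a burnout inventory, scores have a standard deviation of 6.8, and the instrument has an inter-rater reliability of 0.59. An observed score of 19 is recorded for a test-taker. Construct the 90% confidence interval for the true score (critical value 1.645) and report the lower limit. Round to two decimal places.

SEM = 6.800 · √(1 − 0.590) = 6.800 · √0.410 ≈ 6.800 · 0.640 ≈ 4.354
Margin = 1.645 · 4.354 ≈ 7.163
Lower bound: 19 − 7.163 = 11.837

11.84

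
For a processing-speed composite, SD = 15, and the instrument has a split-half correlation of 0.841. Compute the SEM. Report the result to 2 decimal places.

4.41

r_full = 2·0.841 / (1 + 0.841) ≃ 0.9136
SEM = 15.0000×√(1 − 0.9136) ≃ 4.4082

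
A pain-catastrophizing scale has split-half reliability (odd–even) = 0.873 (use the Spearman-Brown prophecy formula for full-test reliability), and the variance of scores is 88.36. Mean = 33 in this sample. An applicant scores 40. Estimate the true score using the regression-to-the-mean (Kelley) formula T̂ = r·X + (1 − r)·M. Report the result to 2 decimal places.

39.53

Spearman-Brown: r = 2(0.873) / (1 + 0.873) = 1.7460 / 1.8730 ≈ 0.9322
T̂ = 0.9322(40) + 0.0678(33) ≈ 39.5254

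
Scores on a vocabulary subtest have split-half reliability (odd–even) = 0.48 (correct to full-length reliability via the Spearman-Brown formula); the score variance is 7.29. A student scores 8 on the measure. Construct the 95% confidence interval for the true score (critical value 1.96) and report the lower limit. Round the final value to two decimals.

4.86

SD = √7.29 ≈ 2.7000
r_full = 2·0.48 / (1 + 0.48) ≈ 0.6486
The standard error of measurement is 2.7000·√(1 − 0.6486) ≈ 2.7000·0.5927 ≈ 1.6004.
Margin = 1.96 · 1.6004 ≈ 3.1368
Lower limit = 8 − 3.1368 ≈ 4.8632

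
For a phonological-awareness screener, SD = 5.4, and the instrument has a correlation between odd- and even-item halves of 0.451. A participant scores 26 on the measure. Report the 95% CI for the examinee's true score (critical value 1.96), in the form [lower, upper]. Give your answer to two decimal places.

[19.49, 32.51]

Full-length reliability (Spearman-Brown) = 2(0.451)/(1+0.451) ≈ 0.622
SEM = 5.400·√(1 − 0.622) ≈ 3.322
1.96 · SEM ≈ 6.510
95% CI: 26 ± 6.510 = [19.490, 32.510]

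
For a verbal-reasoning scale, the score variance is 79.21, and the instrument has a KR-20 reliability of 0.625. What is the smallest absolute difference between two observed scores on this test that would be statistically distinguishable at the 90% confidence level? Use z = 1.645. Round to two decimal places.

12.68

SD = √79.21 ≈ 8.900
The standard error of measurement is 8.900*√(1 − 0.625) ≈ 8.900*0.612 ≈ 5.450.
SE_diff = SEM * √2 ≈ 5.450 * 1.414 ≈ 7.708
Smallest detectable difference = 1.645*7.708 ≈ 12.679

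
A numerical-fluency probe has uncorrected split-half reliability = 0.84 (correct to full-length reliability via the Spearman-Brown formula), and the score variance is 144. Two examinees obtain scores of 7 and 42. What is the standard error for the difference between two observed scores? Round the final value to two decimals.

σ = 144^(1/2) = 12.0000
Full-length reliability (Spearman-Brown) = 2(0.84)/(1+0.84) ≈ 0.9130
SEM = 12.0000·√(1 − 0.9130) ≈ 3.5386
SE_diff = √2 · SEM ≈ 5.0043

5.00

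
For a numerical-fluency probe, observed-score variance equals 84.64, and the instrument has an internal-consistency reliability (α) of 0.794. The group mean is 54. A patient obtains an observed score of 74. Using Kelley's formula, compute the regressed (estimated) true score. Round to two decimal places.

T̂ = r·X + (1 − r)·M = 0.7940·74 + 0.2060·54 = 58.7560 + 11.1240 ≃ 69.8800

69.88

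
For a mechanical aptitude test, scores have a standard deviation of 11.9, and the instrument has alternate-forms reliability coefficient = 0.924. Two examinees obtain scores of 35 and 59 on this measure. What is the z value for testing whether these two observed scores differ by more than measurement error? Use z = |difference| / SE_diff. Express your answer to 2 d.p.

5.17

SEM = 11.900*√(1 − 0.924) ≈ 3.281
SE_diff = √2 * SEM ≈ 4.639
z = |35 − 59| / 4.639 = 24 / 4.639 ≈ 5.173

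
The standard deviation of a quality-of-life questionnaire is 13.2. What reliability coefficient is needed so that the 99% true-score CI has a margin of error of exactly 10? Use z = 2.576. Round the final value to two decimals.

SEM needed = half-width / z = 10/2.576 ≈ 3.8820
Required reliability = 1 − (SEM/SD)² = 1 − 0.0865 ≈ 0.9135

0.91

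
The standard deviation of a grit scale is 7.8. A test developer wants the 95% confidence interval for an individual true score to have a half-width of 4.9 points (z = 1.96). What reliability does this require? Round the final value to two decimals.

0.90

SEM needed = half-width / z = 4.9/1.96 ≃ 2.5000
r = 1 − (2.5000/7.8)² ≃ 1 − 0.1027 ≃ 0.8973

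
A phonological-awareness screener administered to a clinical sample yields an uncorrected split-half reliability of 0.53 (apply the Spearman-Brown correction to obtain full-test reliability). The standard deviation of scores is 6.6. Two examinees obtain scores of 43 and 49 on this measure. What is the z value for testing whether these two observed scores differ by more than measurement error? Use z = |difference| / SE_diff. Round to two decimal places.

1.16

Full-length reliability (Spearman-Brown) = 2(0.53)/(1+0.53) ≈ 0.6928
SEM = 6.6000 * √(1 − 0.6928) = 6.6000 * √0.3072 ≈ 6.6000 * 0.5542 ≈ 3.6580
SE_diff = √2 * SEM ≈ 5.1732
z = |43 − 49| / 5.1732 = 6 / 5.1732 ≈ 1.1598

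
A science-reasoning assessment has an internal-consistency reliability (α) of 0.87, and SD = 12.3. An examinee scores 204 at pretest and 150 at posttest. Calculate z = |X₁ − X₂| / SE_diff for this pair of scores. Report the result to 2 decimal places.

8.61

SEM = 12.3000*√(1 − 0.8700) ≈ 4.4348
SE_diff = SEM * √2 ≈ 4.4348 * 1.4142 ≈ 6.2718
z = 54 / 6.2718 ≈ 8.6100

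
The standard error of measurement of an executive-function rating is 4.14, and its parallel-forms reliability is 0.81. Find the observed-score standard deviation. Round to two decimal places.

SD = 4.14 / √(1 − 0.81) ≈ 9.4978

9.50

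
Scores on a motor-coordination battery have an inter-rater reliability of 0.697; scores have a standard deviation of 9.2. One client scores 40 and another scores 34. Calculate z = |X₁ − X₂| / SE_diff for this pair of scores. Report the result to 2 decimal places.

0.84

SEM = 9.200 × √(1 − 0.697) = 9.200 × √0.303 ≈ 9.200 × 0.550 ≈ 5.064
SE_diff = SEM × √2 ≈ 5.064 × 1.414 ≈ 7.162
z = 6 / 7.162 ≈ 0.838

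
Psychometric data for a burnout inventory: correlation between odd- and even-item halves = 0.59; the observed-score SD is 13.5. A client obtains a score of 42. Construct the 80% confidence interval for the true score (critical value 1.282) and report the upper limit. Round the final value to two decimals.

50.79

Full-length reliability (Spearman-Brown) = 2(0.59)/(1+0.59) ≈ 0.742
SEM = 13.500 × √(1 − 0.742) = 13.500 × √0.258 ≈ 13.500 × 0.508 ≈ 6.855
1.282 × SEM ≈ 8.789
Upper limit = 42 + 8.789 ≈ 50.789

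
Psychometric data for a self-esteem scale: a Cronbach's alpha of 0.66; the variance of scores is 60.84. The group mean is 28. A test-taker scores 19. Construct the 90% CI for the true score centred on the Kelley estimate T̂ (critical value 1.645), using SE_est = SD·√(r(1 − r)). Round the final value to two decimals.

SD = √60.84 = 7.800
T̂ = 0.660(19) + 0.340(28) ≃ 22.060
SE_est = SD * √(r(1 − r)) = 7.800 * √0.224 ≃ 7.800 * 0.474 ≃ 3.695
CI = 22.060 ± 1.645 * 3.695 → [15.982, 28.138]

[15.98, 28.14]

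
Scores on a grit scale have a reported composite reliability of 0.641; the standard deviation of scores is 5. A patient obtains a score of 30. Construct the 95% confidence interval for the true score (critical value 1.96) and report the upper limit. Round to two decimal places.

35.87

SEM = 5.0000·√(1 − 0.6410) ≈ 2.9958
1.96 · SEM ≈ 5.8718
Upper limit = 30 + 5.8718 ≈ 35.8718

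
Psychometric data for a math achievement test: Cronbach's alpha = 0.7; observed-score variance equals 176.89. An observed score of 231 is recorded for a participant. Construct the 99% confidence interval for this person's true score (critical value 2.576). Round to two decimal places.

[212.23, 249.77]

σ = 176.89^(1/2) = 13.30000
SEM = 13.30000 * √(1 − 0.70000) = 13.30000 * √0.30000 ≃ 13.30000 * 0.54772 ≃ 7.28471
2.576 * SEM ≃ 18.76541
CI = 231 ± 18.76541 → [212.23459, 249.76541]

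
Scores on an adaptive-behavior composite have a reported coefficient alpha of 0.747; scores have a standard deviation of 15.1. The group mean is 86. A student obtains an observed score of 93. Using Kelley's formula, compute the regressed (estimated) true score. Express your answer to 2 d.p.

91.23

T̂ = r·X + (1 − r)·M = 0.747·93 + 0.253·86 = 69.471 + 21.758 ≈ 91.229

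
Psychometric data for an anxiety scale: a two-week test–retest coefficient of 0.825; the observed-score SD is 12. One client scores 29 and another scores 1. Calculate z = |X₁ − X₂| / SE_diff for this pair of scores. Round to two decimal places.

3.94

SEM = 12.000×√(1 − 0.825) ≈ 5.020
SE_diff = SEM × √2 ≈ 5.020 × 1.414 ≈ 7.099
z = |29 − 1| / 7.099 = 28 / 7.099 ≈ 3.944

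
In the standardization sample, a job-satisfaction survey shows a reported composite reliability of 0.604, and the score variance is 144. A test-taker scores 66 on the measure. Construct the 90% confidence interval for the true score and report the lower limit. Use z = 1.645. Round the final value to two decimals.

σ = 144^(1/2) = 12.000
The standard error of measurement is 12.000*√(1 − 0.604) ≈ 12.000*0.629 ≈ 7.551.
Half-width = 1.645*7.551 ≈ 12.422
Lower limit = 66 − 12.422 ≈ 53.578

53.58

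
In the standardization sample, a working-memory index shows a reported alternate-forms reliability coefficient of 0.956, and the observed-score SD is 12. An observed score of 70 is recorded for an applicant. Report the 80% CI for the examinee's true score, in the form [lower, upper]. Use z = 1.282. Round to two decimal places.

SEM = 12.00000 · √(1 − 0.95600) = 12.00000 · √0.04400 ≈ 12.00000 · 0.20976 ≈ 2.51714
Margin = 1.282 · 2.51714 ≈ 3.22698
Interval: (66.77302, 73.22698)

[66.77, 73.23]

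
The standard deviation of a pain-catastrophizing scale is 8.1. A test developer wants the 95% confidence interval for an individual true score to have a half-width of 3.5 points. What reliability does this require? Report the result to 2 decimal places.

SEM needed = half-width / z = 3.5/1.96 ≃ 1.7857
Required reliability = 1 − (SEM/SD)² = 1 − 0.0486 ≃ 0.9514

0.95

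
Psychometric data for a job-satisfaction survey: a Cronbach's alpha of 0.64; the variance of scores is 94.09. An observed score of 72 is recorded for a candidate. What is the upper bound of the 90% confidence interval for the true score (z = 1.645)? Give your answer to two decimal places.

81.57

σ = 94.09^(1/2) = 9.70000
SEM = 9.70000*√(1 − 0.64000) ≈ 5.82000
1.645 * SEM ≈ 9.57390
Upper limit = 72 + 9.57390 ≈ 81.57390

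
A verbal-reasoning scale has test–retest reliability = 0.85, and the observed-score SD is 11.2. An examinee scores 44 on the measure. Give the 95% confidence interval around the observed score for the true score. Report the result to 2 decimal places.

[35.50, 52.50]

The standard error of measurement is 11.20000·√(1 − 0.85000) ≃ 11.20000·0.38730 ≃ 4.33774.
1.96 · SEM ≃ 8.50197
CI = 44 ± 8.50197 → [35.49803, 52.50197]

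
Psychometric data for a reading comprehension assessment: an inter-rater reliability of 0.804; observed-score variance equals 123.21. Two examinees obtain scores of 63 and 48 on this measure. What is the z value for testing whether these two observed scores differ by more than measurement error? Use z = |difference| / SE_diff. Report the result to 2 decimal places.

2.16

SD = √123.21 ≃ 11.1000
The standard error of measurement is 11.1000*√(1 − 0.8040) ≃ 11.1000*0.4427 ≃ 4.9142.
SE_diff = SEM * √2 ≃ 4.9142 * 1.4142 ≃ 6.9497
z = 15 / 6.9497 ≃ 2.1584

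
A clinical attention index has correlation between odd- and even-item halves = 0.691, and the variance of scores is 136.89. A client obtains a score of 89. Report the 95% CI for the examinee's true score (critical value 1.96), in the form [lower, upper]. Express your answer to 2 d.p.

σ = 136.89^(1/2) = 11.700
r_full = 2·0.691 / (1 + 0.691) ≃ 0.817
The standard error of measurement is 11.700×√(1 − 0.817) ≃ 11.700×0.427 ≃ 5.001.
Margin = 1.96 × 5.001 ≃ 9.803
CI = 89 ± 9.803 → [79.197, 98.803]

[79.20, 98.80]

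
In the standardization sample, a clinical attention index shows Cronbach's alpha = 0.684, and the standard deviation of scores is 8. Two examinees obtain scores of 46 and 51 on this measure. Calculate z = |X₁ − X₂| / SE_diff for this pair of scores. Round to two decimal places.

SEM = 8.0000*√(1 − 0.6840) ≃ 4.4971
Standard error of the difference = 4.4971·√2 ≃ 6.3599
z = |46 − 51| / 6.3599 = 5 / 6.3599 ≃ 0.7862

0.79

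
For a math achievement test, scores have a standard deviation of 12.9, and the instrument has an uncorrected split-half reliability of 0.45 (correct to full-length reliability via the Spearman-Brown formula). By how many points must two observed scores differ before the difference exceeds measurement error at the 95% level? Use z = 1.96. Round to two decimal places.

22.02

r_full = 2·0.45 / (1 + 0.45) ≈ 0.621
SEM = 12.900 · √(1 − 0.621) = 12.900 · √0.379 ≈ 12.900 · 0.616 ≈ 7.945
Standard error of the difference = 7.945·√2 ≈ 11.236
Minimum reliable difference = 1.96 · SE_diff ≈ 1.96 · 11.236 ≈ 22.022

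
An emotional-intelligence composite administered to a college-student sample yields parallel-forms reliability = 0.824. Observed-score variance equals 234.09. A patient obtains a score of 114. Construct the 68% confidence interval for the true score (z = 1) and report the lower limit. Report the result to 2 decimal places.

SD = √234.09 = 15.30000
SEM = 15.30000 · √(1 − 0.82400) = 15.30000 · √0.17600 ≈ 15.30000 · 0.41952 ≈ 6.41871
Half-width = 1·6.41871 ≈ 6.41871
Lower bound: 114 − 6.41871 = 107.58129

107.58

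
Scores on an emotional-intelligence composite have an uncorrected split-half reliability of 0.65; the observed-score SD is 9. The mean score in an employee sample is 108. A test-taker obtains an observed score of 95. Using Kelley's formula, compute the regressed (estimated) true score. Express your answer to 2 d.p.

97.76

Full-length reliability (Spearman-Brown) = 2(0.65)/(1+0.65) ≃ 0.7879
T̂ = r·X + (1 − r)·M = 0.7879·95 + 0.2121·108 ≃ 74.8485 + 22.9091 ≃ 97.7576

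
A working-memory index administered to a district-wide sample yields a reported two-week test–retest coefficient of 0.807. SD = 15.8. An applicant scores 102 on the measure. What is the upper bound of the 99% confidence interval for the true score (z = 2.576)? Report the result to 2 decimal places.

The standard error of measurement is 15.8000·√(1 − 0.8070) ≃ 15.8000·0.4393 ≃ 6.9412.
Margin = 2.576 · 6.9412 ≃ 17.8806
Upper bound: 102 + 17.8806 = 119.8806

119.88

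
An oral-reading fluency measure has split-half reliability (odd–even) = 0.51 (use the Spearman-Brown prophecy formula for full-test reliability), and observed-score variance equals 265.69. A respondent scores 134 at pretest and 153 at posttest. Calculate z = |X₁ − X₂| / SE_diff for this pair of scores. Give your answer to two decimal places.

1.45

SD = √265.69 = 16.3000
Spearman-Brown: r = 2(0.51) / (1 + 0.51) = 1.0200 / 1.5100 ≈ 0.6755
SEM = 16.3000 * √(1 − 0.6755) = 16.3000 * √0.3245 ≈ 16.3000 * 0.5697 ≈ 9.2853
SE_diff = √2 * SEM ≈ 13.1314
z = |134 − 153| / 13.1314 = 19 / 13.1314 ≈ 1.4469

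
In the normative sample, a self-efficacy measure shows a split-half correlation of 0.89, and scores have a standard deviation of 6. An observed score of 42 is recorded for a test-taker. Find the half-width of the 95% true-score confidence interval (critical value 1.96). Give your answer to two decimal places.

Full-length reliability (Spearman-Brown) = 2(0.89)/(1+0.89) ≈ 0.94180
SEM = 6.00000 · √(1 − 0.94180) = 6.00000 · √0.05820 ≈ 6.00000 · 0.24125 ≈ 1.44749
Margin = 1.96 · 1.44749 ≈ 2.83709

2.84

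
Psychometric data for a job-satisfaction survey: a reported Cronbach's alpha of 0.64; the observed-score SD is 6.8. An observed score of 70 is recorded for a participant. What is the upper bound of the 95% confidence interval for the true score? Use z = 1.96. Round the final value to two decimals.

78.00

SEM = 6.80000·√(1 − 0.64000) ≈ 4.08000
Half-width = 1.96·4.08000 ≈ 7.99680
Upper limit = 70 + 7.99680 ≈ 77.99680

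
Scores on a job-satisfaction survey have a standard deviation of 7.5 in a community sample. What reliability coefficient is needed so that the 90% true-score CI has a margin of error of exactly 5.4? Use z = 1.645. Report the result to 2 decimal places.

0.81

Required SEM = 5.4 / 1.645 ≈ 3.2827
r = 1 − (SEM / SD)² = 1 − (3.2827 / 7.5)² ≈ 1 − 0.1916 ≈ 0.8084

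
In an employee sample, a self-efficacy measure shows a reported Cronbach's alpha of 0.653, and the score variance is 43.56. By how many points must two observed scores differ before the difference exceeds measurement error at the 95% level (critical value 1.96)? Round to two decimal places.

SD = √43.56 = 6.60000
SEM = 6.60000·√(1 − 0.65300) ≈ 3.88784
SE_diff = SEM · √2 ≈ 3.88784 · 1.41421 ≈ 5.49824
Minimum reliable difference = 1.96 · SE_diff ≈ 1.96 · 5.49824 ≈ 10.77655

10.78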